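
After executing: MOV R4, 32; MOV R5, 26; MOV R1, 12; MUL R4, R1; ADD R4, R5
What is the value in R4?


Register state trace:
  MOV R4, 32  → R4 = 32
  MOV R5, 26  → R5 = 26
  MOV R1, 12  → R1 = 12
  MUL R4, R1  → R4 = 32 * 12 = 384
  ADD R4, R5  → R4 = 384 + 26 = 410
Final: R4 = 410

410


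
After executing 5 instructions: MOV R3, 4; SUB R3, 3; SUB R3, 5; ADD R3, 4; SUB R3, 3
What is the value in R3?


Register state trace:
  MOV R3, 4  → R3 = 4
  SUB R3, 3  → R3 = 4 - 3 = 1
  SUB R3, 5  → R3 = 1 - 5 = -4
  ADD R3, 4  → R3 = -4 + 4 = 0
  SUB R3, 3  → R3 = 0 - 3 = -3
Final: R3 = -3

-3


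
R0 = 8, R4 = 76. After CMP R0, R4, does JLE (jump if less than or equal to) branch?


Trace:
  R0 = 8, R4 = 76
  CMP R0, R4  → compares 8 vs 76
  JLE checks: is 8 less than or equal to 76?
  8 < 76, so condition is true
Branch taken: Yes

Yes


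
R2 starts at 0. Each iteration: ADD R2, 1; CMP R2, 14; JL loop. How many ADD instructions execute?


Loop trace (R2 starts at 0, target 14, step 1):
  ADD #1: R2 = 0 + 1 = 1  → 1 < 14, loop
  ADD #2: R2 = 1 + 1 = 2  → 2 < 14, loop
  ADD #3: R2 = 2 + 1 = 3  → 3 < 14, loop
  ADD #4: R2 = 3 + 1 = 4  → 4 < 14, loop
  ADD #5: R2 = 4 + 1 = 5  → 5 < 14, loop
  ADD #6: R2 = 5 + 1 = 6  → 6 < 14, loop
  ADD #7: R2 = 6 + 1 = 7  → 7 < 14, loop
  ADD #8: R2 = 7 + 1 = 8  → 8 < 14, loop
  ADD #9: R2 = 8 + 1 = 9  → 9 < 14, loop
  ADD #10: R2 = 9 + 1 = 10  → 10 < 14, loop
  ADD #11: R2 = 10 + 1 = 11  → 11 < 14, loop
  ADD #12: R2 = 11 + 1 = 12  → 12 < 14, loop
  ADD #13: R2 = 12 + 1 = 13  → 13 < 14, loop
  ADD #14: R2 = 13 + 1 = 14  → 14 >= 14, exit
Total ADD instructions: 14

14


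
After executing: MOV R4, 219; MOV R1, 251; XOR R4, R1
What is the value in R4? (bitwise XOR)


Register state trace:
  MOV R4, 219  → R4 = 219 (0b11011011)
  MOV R1, 251  → R1 = 251 (0b11111011)
  XOR R4, R1  → R4 = 219 XOR 251 = 32 (0b00100000)
Final: R4 = 32

32


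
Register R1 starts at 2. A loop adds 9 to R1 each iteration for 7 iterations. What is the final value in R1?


Starting value: R1 = 2
  Iter 1: R1 = 2 + 9 = 11
  Iter 2: R1 = 11 + 9 = 20
  Iter 3: R1 = 20 + 9 = 29
  Iter 4: R1 = 29 + 9 = 38
  Iter 5: R1 = 38 + 9 = 47
  Iter 6: R1 = 47 + 9 = 56
  Iter 7: R1 = 56 + 9 = 65
Final: R1 = 65

65


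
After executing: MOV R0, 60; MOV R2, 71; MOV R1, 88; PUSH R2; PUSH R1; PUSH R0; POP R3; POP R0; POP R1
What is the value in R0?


Stack trace (top is rightmost):
  MOV R0, 60  → R0 = 60
  MOV R2, 71  → R2 = 71
  MOV R1, 88  → R1 = 88
  PUSH R2  → stack: [71]
  PUSH R1  → stack: [71, 88]
  PUSH R0  → stack: [71, 88, 60]
  POP R3  → R3 = 60, stack: [71, 88]
  POP R0  → R0 = 88, stack: [71]
  POP R1  → R1 = 71, stack: []
Final: R0 = 88

88


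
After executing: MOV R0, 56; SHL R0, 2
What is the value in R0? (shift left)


Register state trace:
  MOV R0, 56  → R0 = 56
  SHL R0, 2  → R0 = 56 << 2 = 56 * 2^2 = 224
Final: R0 = 224

224


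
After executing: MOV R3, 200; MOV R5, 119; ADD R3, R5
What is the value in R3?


Register state trace:
  MOV R3, 200  → R3 = 200
  MOV R5, 119  → R5 = 119
  ADD R3, R5  → R3 = 200 + 119 = 319
Final: R3 = 319

319


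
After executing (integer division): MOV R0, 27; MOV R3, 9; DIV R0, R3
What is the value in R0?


Register state trace:
  MOV R0, 27  → R0 = 27
  MOV R3, 9  → R3 = 9
  DIV R0, R3  → R0 = 27 // 9 = 3
Final: R0 = 3

3


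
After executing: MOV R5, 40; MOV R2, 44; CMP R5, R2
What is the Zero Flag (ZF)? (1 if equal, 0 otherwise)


Register state trace:
  MOV R5, 40  → R5 = 40
  MOV R2, 44  → R2 = 44
  CMP R5, R2  → computes 40 - 44 = -4
  Result is nonzero, so values are not equal
ZF = 0

0


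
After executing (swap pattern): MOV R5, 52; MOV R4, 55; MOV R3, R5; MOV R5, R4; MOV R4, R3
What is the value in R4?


Register state trace (swap pattern):
  MOV R5, 52  → R5 = 52
  MOV R4, 55  → R4 = 55
  MOV R3, R5  → R3 = 52  (save R5)
  MOV R5, R4  → R5 = 55  (R5 gets R4's value)
  MOV R4, R3  → R4 = 52  (R4 gets saved value)
Final: R4 = 52

52


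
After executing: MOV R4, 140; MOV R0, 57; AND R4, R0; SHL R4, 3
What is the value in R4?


Register state trace:
  MOV R4, 140  → R4 = 140 (0b10001100)
  MOV R0, 57  → R0 = 57 (0b00111001)
  AND R4, R0  → R4 = 140 AND 57 = 8 (0b00001000)
  SHL R4, 3  → R4 = 8 << 3 = 64
Final: R4 = 64

64


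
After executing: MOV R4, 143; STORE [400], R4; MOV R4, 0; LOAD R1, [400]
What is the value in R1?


Register and memory trace:
  MOV R4, 143  → R4 = 143
  STORE [400], R4  → mem[400] = 143
  MOV R4, 0  → R4 = 0
  LOAD R1, [400]  → R1 = mem[400] = 143
Final: R1 = 143

143


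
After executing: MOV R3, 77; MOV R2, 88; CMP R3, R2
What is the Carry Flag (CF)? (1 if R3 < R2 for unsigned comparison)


Register state trace:
  MOV R3, 77  → R3 = 77
  MOV R2, 88  → R2 = 88
  CMP R3, R2  → unsigned 77 - 88: borrow occurs
  77 < 88, so CF = 1
CF = 1

1


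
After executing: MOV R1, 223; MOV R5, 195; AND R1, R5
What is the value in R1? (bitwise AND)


Register state trace:
  MOV R1, 223  → R1 = 223 (0b11011111)
  MOV R5, 195  → R5 = 195 (0b11000011)
  AND R1, R5  → R1 = 223 AND 195 = 195 (0b11000011)
Final: R1 = 195

195


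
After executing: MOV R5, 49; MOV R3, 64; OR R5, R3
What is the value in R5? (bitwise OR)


Register state trace:
  MOV R5, 49  → R5 = 49 (0b00110001)
  MOV R3, 64  → R3 = 64 (0b01000000)
  OR R5, R3   → R5 = 49 OR 64 = 113 (0b01110001)
Final: R5 = 113

113


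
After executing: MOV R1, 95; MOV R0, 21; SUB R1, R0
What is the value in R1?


Register state trace:
  MOV R1, 95  → R1 = 95
  MOV R0, 21  → R0 = 21
  SUB R1, R0  → R1 = 95 - 21 = 74
Final: R1 = 74

74


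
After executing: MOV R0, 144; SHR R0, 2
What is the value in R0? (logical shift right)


Register state trace:
  MOV R0, 144  → R0 = 144
  SHR R0, 2  → R0 = 144 >> 2 = 144 // 2^2 = 36
Final: R0 = 36

36


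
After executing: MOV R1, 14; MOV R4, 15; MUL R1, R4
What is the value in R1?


Register state trace:
  MOV R1, 14  → R1 = 14
  MOV R4, 15  → R4 = 15
  MUL R1, R4  → R1 = 14 * 15 = 210
Final: R1 = 210

210


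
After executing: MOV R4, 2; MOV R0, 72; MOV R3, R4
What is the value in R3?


Register state trace:
  MOV R4, 2  → R4 = 2
  MOV R0, 72  → R0 = 72
  MOV R3, R4  → R3 = 2
Final: R3 = 2

2


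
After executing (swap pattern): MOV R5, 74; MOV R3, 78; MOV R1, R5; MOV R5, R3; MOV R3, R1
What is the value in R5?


Register state trace (swap pattern):
  MOV R5, 74  → R5 = 74
  MOV R3, 78  → R3 = 78
  MOV R1, R5  → R1 = 74  (save R5)
  MOV R5, R3  → R5 = 78  (R5 gets R3's value)
  MOV R3, R1  → R3 = 74  (R3 gets saved value)
Final: R5 = 78

78


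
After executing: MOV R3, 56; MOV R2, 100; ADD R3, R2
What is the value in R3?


Register state trace:
  MOV R3, 56  → R3 = 56
  MOV R2, 100  → R2 = 100
  ADD R3, R2  → R3 = 56 + 100 = 156
Final: R3 = 156

156


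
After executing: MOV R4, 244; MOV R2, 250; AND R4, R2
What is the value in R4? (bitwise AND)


Register state trace:
  MOV R4, 244  → R4 = 244 (0b11110100)
  MOV R2, 250  → R2 = 250 (0b11111010)
  AND R4, R2  → R4 = 244 AND 250 = 240 (0b11110000)
Final: R4 = 240

240


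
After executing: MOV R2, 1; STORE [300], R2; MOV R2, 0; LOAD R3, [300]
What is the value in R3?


Register and memory trace:
  MOV R2, 1  → R2 = 1
  STORE [300], R2  → mem[300] = 1
  MOV R2, 0  → R2 = 0
  LOAD R3, [300]  → R3 = mem[300] = 1
Final: R3 = 1

1


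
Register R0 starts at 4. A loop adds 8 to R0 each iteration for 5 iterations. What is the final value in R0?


Starting value: R0 = 4
  Iter 1: R0 = 4 + 8 = 12
  Iter 2: R0 = 12 + 8 = 20
  Iter 3: R0 = 20 + 8 = 28
  Iter 4: R0 = 28 + 8 = 36
  Iter 5: R0 = 36 + 8 = 44
Final: R0 = 44

44


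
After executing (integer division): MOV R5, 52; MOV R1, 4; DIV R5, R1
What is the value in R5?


Register state trace:
  MOV R5, 52  → R5 = 52
  MOV R1, 4  → R1 = 4
  DIV R5, R1  → R5 = 52 // 4 = 13
Final: R5 = 13

13


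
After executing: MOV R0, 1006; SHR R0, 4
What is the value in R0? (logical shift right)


Register state trace:
  MOV R0, 1006  → R0 = 1006
  SHR R0, 4  → R0 = 1006 >> 4 = 1006 // 2^4 = 62
Final: R0 = 62

62


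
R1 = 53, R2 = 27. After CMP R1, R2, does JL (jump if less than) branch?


Trace:
  R1 = 53, R2 = 27
  CMP R1, R2  → compares 53 vs 27
  JL checks: is 53 less than 27?
  53 > 27, so condition is false
Branch taken: No

No


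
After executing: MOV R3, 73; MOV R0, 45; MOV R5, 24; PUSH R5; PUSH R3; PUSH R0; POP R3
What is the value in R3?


Stack trace (top is rightmost):
  MOV R3, 73  → R3 = 73
  MOV R0, 45  → R0 = 45
  MOV R5, 24  → R5 = 24
  PUSH R5  → stack: [24]
  PUSH R3  → stack: [24, 73]
  PUSH R0  → stack: [24, 73, 45]
  POP R3  → R3 = 45, stack: [24, 73]
Final: R3 = 45

45


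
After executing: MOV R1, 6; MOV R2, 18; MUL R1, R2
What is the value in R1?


Register state trace:
  MOV R1, 6  → R1 = 6
  MOV R2, 18  → R2 = 18
  MUL R1, R2  → R1 = 6 * 18 = 108
Final: R1 = 108

108


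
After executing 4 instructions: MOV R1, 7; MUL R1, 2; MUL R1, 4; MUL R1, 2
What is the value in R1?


Register state trace:
  MOV R1, 7  → R1 = 7
  MUL R1, 2  → R1 = 7 * 2 = 14
  MUL R1, 4  → R1 = 14 * 4 = 56
  MUL R1, 2  → R1 = 56 * 2 = 112
Final: R1 = 112

112


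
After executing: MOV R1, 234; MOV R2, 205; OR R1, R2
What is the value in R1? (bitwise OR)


Register state trace:
  MOV R1, 234  → R1 = 234 (0b11101010)
  MOV R2, 205  → R2 = 205 (0b11001101)
  OR R1, R2   → R1 = 234 OR 205 = 239 (0b11101111)
Final: R1 = 239

239


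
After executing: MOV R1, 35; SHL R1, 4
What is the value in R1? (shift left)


Register state trace:
  MOV R1, 35  → R1 = 35
  SHL R1, 4  → R1 = 35 << 4 = 35 * 2^4 = 560
Final: R1 = 560

560


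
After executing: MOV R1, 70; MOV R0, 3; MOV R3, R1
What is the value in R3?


Register state trace:
  MOV R1, 70  → R1 = 70
  MOV R0, 3  → R0 = 3
  MOV R3, R1  → R3 = 70
Final: R3 = 70

70


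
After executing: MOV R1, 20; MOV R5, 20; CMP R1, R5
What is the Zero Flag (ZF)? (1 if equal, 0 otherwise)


Register state trace:
  MOV R1, 20  → R1 = 20
  MOV R5, 20  → R5 = 20
  CMP R1, R5  → computes 20 - 20 = 0
  Result is zero, so values are equal
ZF = 1

1


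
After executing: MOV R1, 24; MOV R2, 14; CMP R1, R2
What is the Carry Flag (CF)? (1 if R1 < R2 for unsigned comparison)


Register state trace:
  MOV R1, 24  → R1 = 24
  MOV R2, 14  → R2 = 14
  CMP R1, R2  → unsigned 24 - 14: no borrow
  24 >= 14, so CF = 0
CF = 0

0


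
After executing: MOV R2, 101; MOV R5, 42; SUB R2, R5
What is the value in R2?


Register state trace:
  MOV R2, 101  → R2 = 101
  MOV R5, 42  → R5 = 42
  SUB R2, R5  → R2 = 101 - 42 = 59
Final: R2 = 59

59


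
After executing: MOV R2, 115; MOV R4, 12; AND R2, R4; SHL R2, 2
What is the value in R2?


Register state trace:
  MOV R2, 115  → R2 = 115 (0b01110011)
  MOV R4, 12  → R4 = 12 (0b00001100)
  AND R2, R4  → R2 = 115 AND 12 = 0 (0b00000000)
  SHL R2, 2  → R2 = 0 << 2 = 0
Final: R2 = 0

0


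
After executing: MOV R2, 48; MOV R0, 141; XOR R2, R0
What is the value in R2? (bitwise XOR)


Register state trace:
  MOV R2, 48  → R2 = 48 (0b00110000)
  MOV R0, 141  → R0 = 141 (0b10001101)
  XOR R2, R0  → R2 = 48 XOR 141 = 189 (0b10111101)
Final: R2 = 189

189


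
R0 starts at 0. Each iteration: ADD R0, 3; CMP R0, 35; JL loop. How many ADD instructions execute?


Loop trace (R0 starts at 0, target 35, step 3):
  ADD #1: R0 = 0 + 3 = 3  → 3 < 35, loop
  ADD #2: R0 = 3 + 3 = 6  → 6 < 35, loop
  ADD #3: R0 = 6 + 3 = 9  → 9 < 35, loop
  ADD #4: R0 = 9 + 3 = 12  → 12 < 35, loop
  ADD #5: R0 = 12 + 3 = 15  → 15 < 35, loop
  ADD #6: R0 = 15 + 3 = 18  → 18 < 35, loop
  ADD #7: R0 = 18 + 3 = 21  → 21 < 35, loop
  ADD #8: R0 = 21 + 3 = 24  → 24 < 35, loop
  ADD #9: R0 = 24 + 3 = 27  → 27 < 35, loop
  ADD #10: R0 = 27 + 3 = 30  → 30 < 35, loop
  ADD #11: R0 = 30 + 3 = 33  → 33 < 35, loop
  ADD #12: R0 = 33 + 3 = 36  → 36 >= 35, exit
Total ADD instructions: 12

12


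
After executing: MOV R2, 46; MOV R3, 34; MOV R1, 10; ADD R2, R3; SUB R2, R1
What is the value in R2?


Register state trace:
  MOV R2, 46  → R2 = 46
  MOV R3, 34  → R3 = 34
  MOV R1, 10  → R1 = 10
  ADD R2, R3  → R2 = 46 + 34 = 80
  SUB R2, R1  → R2 = 80 - 10 = 70
Final: R2 = 70

70


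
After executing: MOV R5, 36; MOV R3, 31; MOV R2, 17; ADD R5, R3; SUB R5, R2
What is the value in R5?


Register state trace:
  MOV R5, 36  → R5 = 36
  MOV R3, 31  → R3 = 31
  MOV R2, 17  → R2 = 17
  ADD R5, R3  → R5 = 36 + 31 = 67
  SUB R5, R2  → R5 = 67 - 17 = 50
Final: R5 = 50

50


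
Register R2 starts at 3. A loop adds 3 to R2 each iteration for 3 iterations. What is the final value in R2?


Starting value: R2 = 3
  Iter 1: R2 = 3 + 3 = 6
  Iter 2: R2 = 6 + 3 = 9
  Iter 3: R2 = 9 + 3 = 12
Final: R2 = 12

12


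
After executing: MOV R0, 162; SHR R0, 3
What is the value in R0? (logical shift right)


Register state trace:
  MOV R0, 162  → R0 = 162
  SHR R0, 3  → R0 = 162 >> 3 = 162 // 2^3 = 20
Final: R0 = 20

20


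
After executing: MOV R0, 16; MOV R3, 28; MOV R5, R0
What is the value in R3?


Register state trace:
  MOV R0, 16  → R0 = 16
  MOV R3, 28  → R3 = 28
  MOV R5, R0  → R5 = 16
Final: R3 = 28

28


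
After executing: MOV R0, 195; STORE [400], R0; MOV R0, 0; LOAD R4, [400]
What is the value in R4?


Register and memory trace:
  MOV R0, 195  → R0 = 195
  STORE [400], R0  → mem[400] = 195
  MOV R0, 0  → R0 = 0
  LOAD R4, [400]  → R4 = mem[400] = 195
Final: R4 = 195

195


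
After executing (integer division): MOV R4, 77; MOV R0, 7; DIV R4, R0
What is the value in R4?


Register state trace:
  MOV R4, 77  → R4 = 77
  MOV R0, 7  → R0 = 7
  DIV R4, R0  → R4 = 77 // 7 = 11
Final: R4 = 11

11


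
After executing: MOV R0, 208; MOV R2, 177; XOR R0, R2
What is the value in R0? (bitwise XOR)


Register state trace:
  MOV R0, 208  → R0 = 208 (0b11010000)
  MOV R2, 177  → R2 = 177 (0b10110001)
  XOR R0, R2  → R0 = 208 XOR 177 = 97 (0b01100001)
Final: R0 = 97

97


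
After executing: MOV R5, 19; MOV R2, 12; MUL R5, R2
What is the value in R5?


Register state trace:
  MOV R5, 19  → R5 = 19
  MOV R2, 12  → R2 = 12
  MUL R5, R2  → R5 = 19 * 12 = 228
Final: R5 = 228

228


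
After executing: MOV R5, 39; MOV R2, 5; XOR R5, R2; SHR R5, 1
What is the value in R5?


Register state trace:
  MOV R5, 39  → R5 = 39 (0b00100111)
  MOV R2, 5  → R2 = 5 (0b00000101)
  XOR R5, R2  → R5 = 39 XOR 5 = 34 (0b00100010)
  SHR R5, 1  → R5 = 34 >> 1 = 17
Final: R5 = 17

17


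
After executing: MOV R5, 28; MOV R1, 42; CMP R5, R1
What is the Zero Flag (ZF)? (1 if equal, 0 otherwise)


Register state trace:
  MOV R5, 28  → R5 = 28
  MOV R1, 42  → R1 = 42
  CMP R5, R1  → computes 28 - 42 = -14
  Result is nonzero, so values are not equal
ZF = 0

0


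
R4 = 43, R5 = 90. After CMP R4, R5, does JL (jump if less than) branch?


Trace:
  R4 = 43, R5 = 90
  CMP R4, R5  → compares 43 vs 90
  JL checks: is 43 less than 90?
  43 < 90, so condition is true
Branch taken: Yes

Yes


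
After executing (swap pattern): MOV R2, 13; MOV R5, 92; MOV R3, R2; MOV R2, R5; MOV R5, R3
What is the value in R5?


Register state trace (swap pattern):
  MOV R2, 13  → R2 = 13
  MOV R5, 92  → R5 = 92
  MOV R3, R2  → R3 = 13  (save R2)
  MOV R2, R5  → R2 = 92  (R2 gets R5's value)
  MOV R5, R3  → R5 = 13  (R5 gets saved value)
Final: R5 = 13

13


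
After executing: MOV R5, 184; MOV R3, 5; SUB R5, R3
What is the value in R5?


Register state trace:
  MOV R5, 184  → R5 = 184
  MOV R3, 5  → R3 = 5
  SUB R5, R3  → R5 = 184 - 5 = 179
Final: R5 = 179

179


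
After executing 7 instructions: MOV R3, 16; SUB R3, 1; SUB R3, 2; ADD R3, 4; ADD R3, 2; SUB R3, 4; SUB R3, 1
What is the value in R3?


Register state trace:
  MOV R3, 16  → R3 = 16
  SUB R3, 1  → R3 = 16 - 1 = 15
  SUB R3, 2  → R3 = 15 - 2 = 13
  ADD R3, 4  → R3 = 13 + 4 = 17
  ADD R3, 2  → R3 = 17 + 2 = 19
  SUB R3, 4  → R3 = 19 - 4 = 15
  SUB R3, 1  → R3 = 15 - 1 = 14
Final: R3 = 14

14


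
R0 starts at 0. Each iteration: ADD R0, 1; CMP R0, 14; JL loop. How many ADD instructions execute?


Loop trace (R0 starts at 0, target 14, step 1):
  ADD #1: R0 = 0 + 1 = 1  → 1 < 14, loop
  ADD #2: R0 = 1 + 1 = 2  → 2 < 14, loop
  ADD #3: R0 = 2 + 1 = 3  → 3 < 14, loop
  ADD #4: R0 = 3 + 1 = 4  → 4 < 14, loop
  ADD #5: R0 = 4 + 1 = 5  → 5 < 14, loop
  ADD #6: R0 = 5 + 1 = 6  → 6 < 14, loop
  ADD #7: R0 = 6 + 1 = 7  → 7 < 14, loop
  ADD #8: R0 = 7 + 1 = 8  → 8 < 14, loop
  ADD #9: R0 = 8 + 1 = 9  → 9 < 14, loop
  ADD #10: R0 = 9 + 1 = 10  → 10 < 14, loop
  ADD #11: R0 = 10 + 1 = 11  → 11 < 14, loop
  ADD #12: R0 = 11 + 1 = 12  → 12 < 14, loop
  ADD #13: R0 = 12 + 1 = 13  → 13 < 14, loop
  ADD #14: R0 = 13 + 1 = 14  → 14 >= 14, exit
Total ADD instructions: 14

14


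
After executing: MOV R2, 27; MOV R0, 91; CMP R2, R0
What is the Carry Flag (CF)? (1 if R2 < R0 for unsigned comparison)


Register state trace:
  MOV R2, 27  → R2 = 27
  MOV R0, 91  → R0 = 91
  CMP R2, R0  → unsigned 27 - 91: borrow occurs
  27 < 91, so CF = 1
CF = 1

1


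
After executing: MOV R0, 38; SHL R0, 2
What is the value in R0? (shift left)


Register state trace:
  MOV R0, 38  → R0 = 38
  SHL R0, 2  → R0 = 38 << 2 = 38 * 2^2 = 152
Final: R0 = 152

152


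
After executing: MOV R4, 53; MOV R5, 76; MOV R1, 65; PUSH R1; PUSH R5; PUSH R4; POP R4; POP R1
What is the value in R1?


Stack trace (top is rightmost):
  MOV R4, 53  → R4 = 53
  MOV R5, 76  → R5 = 76
  MOV R1, 65  → R1 = 65
  PUSH R1  → stack: [65]
  PUSH R5  → stack: [65, 76]
  PUSH R4  → stack: [65, 76, 53]
  POP R4  → R4 = 53, stack: [65, 76]
  POP R1  → R1 = 76, stack: [65]
Final: R1 = 76

76


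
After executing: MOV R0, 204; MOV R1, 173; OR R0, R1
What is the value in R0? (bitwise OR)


Register state trace:
  MOV R0, 204  → R0 = 204 (0b11001100)
  MOV R1, 173  → R1 = 173 (0b10101101)
  OR R0, R1   → R0 = 204 OR 173 = 237 (0b11101101)
Final: R0 = 237

237


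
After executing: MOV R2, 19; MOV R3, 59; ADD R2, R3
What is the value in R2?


Register state trace:
  MOV R2, 19  → R2 = 19
  MOV R3, 59  → R3 = 59
  ADD R2, R3  → R2 = 19 + 59 = 78
Final: R2 = 78

78


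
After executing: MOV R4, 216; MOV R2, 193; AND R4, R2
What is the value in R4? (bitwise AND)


Register state trace:
  MOV R4, 216  → R4 = 216 (0b11011000)
  MOV R2, 193  → R2 = 193 (0b11000001)
  AND R4, R2  → R4 = 216 AND 193 = 192 (0b11000000)
Final: R4 = 192

192


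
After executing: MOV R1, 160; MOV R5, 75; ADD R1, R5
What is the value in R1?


Register state trace:
  MOV R1, 160  → R1 = 160
  MOV R5, 75  → R5 = 75
  ADD R1, R5  → R1 = 160 + 75 = 235
Final: R1 = 235

235


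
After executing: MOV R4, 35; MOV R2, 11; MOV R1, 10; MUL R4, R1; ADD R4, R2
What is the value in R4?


Register state trace:
  MOV R4, 35  → R4 = 35
  MOV R2, 11  → R2 = 11
  MOV R1, 10  → R1 = 10
  MUL R4, R1  → R4 = 35 * 10 = 350
  ADD R4, R2  → R4 = 350 + 11 = 361
Final: R4 = 361

361


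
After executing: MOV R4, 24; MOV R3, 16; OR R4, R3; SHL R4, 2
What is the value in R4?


Register state trace:
  MOV R4, 24  → R4 = 24 (0b00011000)
  MOV R3, 16  → R3 = 16 (0b00010000)
  OR R4, R3  → R4 = 24 OR 16 = 24 (0b00011000)
  SHL R4, 2  → R4 = 24 << 2 = 96
Final: R4 = 96

96


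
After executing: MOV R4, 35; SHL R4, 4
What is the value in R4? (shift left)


Register state trace:
  MOV R4, 35  → R4 = 35
  SHL R4, 4  → R4 = 35 << 4 = 35 * 2^4 = 560
Final: R4 = 560

560


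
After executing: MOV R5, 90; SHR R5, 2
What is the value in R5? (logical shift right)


Register state trace:
  MOV R5, 90  → R5 = 90
  SHR R5, 2  → R5 = 90 >> 2 = 90 // 2^2 = 22
Final: R5 = 22

22


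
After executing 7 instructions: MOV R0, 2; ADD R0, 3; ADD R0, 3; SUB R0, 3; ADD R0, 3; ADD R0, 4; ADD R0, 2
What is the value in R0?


Register state trace:
  MOV R0, 2  → R0 = 2
  ADD R0, 3  → R0 = 2 + 3 = 5
  ADD R0, 3  → R0 = 5 + 3 = 8
  SUB R0, 3  → R0 = 8 - 3 = 5
  ADD R0, 3  → R0 = 5 + 3 = 8
  ADD R0, 4  → R0 = 8 + 4 = 12
  ADD R0, 2  → R0 = 12 + 2 = 14
Final: R0 = 14

14


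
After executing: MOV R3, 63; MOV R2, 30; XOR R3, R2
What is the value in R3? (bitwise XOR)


Register state trace:
  MOV R3, 63  → R3 = 63 (0b00111111)
  MOV R2, 30  → R2 = 30 (0b00011110)
  XOR R3, R2  → R3 = 63 XOR 30 = 33 (0b00100001)
Final: R3 = 33

33


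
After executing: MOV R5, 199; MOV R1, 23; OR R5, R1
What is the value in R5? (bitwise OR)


Register state trace:
  MOV R5, 199  → R5 = 199 (0b11000111)
  MOV R1, 23  → R1 = 23 (0b00010111)
  OR R5, R1   → R5 = 199 OR 23 = 215 (0b11010111)
Final: R5 = 215

215


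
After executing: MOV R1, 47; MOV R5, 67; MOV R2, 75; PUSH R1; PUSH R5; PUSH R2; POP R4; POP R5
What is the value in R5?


Stack trace (top is rightmost):
  MOV R1, 47  → R1 = 47
  MOV R5, 67  → R5 = 67
  MOV R2, 75  → R2 = 75
  PUSH R1  → stack: [47]
  PUSH R5  → stack: [47, 67]
  PUSH R2  → stack: [47, 67, 75]
  POP R4  → R4 = 75, stack: [47, 67]
  POP R5  → R5 = 67, stack: [47]
Final: R5 = 67

67


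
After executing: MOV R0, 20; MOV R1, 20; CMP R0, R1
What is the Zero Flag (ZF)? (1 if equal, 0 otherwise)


Register state trace:
  MOV R0, 20  → R0 = 20
  MOV R1, 20  → R1 = 20
  CMP R0, R1  → computes 20 - 20 = 0
  Result is zero, so values are equal
ZF = 1

1


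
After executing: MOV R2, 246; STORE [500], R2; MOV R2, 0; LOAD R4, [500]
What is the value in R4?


Register and memory trace:
  MOV R2, 246  → R2 = 246
  STORE [500], R2  → mem[500] = 246
  MOV R2, 0  → R2 = 0
  LOAD R4, [500]  → R4 = mem[500] = 246
Final: R4 = 246

246


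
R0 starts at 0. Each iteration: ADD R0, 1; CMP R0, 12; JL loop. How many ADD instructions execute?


Loop trace (R0 starts at 0, target 12, step 1):
  ADD #1: R0 = 0 + 1 = 1  → 1 < 12, loop
  ADD #2: R0 = 1 + 1 = 2  → 2 < 12, loop
  ADD #3: R0 = 2 + 1 = 3  → 3 < 12, loop
  ADD #4: R0 = 3 + 1 = 4  → 4 < 12, loop
  ADD #5: R0 = 4 + 1 = 5  → 5 < 12, loop
  ADD #6: R0 = 5 + 1 = 6  → 6 < 12, loop
  ADD #7: R0 = 6 + 1 = 7  → 7 < 12, loop
  ADD #8: R0 = 7 + 1 = 8  → 8 < 12, loop
  ADD #9: R0 = 8 + 1 = 9  → 9 < 12, loop
  ADD #10: R0 = 9 + 1 = 10  → 10 < 12, loop
  ADD #11: R0 = 10 + 1 = 11  → 11 < 12, loop
  ADD #12: R0 = 11 + 1 = 12  → 12 >= 12, exit
Total ADD instructions: 12

12


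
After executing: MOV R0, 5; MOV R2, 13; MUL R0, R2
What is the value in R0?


Register state trace:
  MOV R0, 5  → R0 = 5
  MOV R2, 13  → R2 = 13
  MUL R0, R2  → R0 = 5 * 13 = 65
Final: R0 = 65

65


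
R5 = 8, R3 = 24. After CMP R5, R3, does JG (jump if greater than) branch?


Trace:
  R5 = 8, R3 = 24
  CMP R5, R3  → compares 8 vs 24
  JG checks: is 8 greater than 24?
  8 < 24, so condition is false
Branch taken: No

No


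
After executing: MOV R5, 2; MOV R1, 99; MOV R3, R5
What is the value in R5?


Register state trace:
  MOV R5, 2  → R5 = 2
  MOV R1, 99  → R1 = 99
  MOV R3, R5  → R3 = 2
Final: R5 = 2

2


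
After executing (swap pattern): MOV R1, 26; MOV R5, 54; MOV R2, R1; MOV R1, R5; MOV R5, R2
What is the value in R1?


Register state trace (swap pattern):
  MOV R1, 26  → R1 = 26
  MOV R5, 54  → R5 = 54
  MOV R2, R1  → R2 = 26  (save R1)
  MOV R1, R5  → R1 = 54  (R1 gets R5's value)
  MOV R5, R2  → R5 = 26  (R5 gets saved value)
Final: R1 = 54

54


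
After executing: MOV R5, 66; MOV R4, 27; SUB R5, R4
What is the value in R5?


Register state trace:
  MOV R5, 66  → R5 = 66
  MOV R4, 27  → R4 = 27
  SUB R5, R4  → R5 = 66 - 27 = 39
Final: R5 = 39

39


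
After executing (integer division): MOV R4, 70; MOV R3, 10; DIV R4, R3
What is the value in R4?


Register state trace:
  MOV R4, 70  → R4 = 70
  MOV R3, 10  → R3 = 10
  DIV R4, R3  → R4 = 70 // 10 = 7
Final: R4 = 7

7


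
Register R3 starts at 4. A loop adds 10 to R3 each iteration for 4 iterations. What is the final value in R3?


Starting value: R3 = 4
  Iter 1: R3 = 4 + 10 = 14
  Iter 2: R3 = 14 + 10 = 24
  Iter 3: R3 = 24 + 10 = 34
  Iter 4: R3 = 34 + 10 = 44
Final: R3 = 44

44


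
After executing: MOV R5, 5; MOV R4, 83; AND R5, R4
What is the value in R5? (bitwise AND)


Register state trace:
  MOV R5, 5  → R5 = 5 (0b00000101)
  MOV R4, 83  → R4 = 83 (0b01010011)
  AND R5, R4  → R5 = 5 AND 83 = 1 (0b00000001)
Final: R5 = 1

1


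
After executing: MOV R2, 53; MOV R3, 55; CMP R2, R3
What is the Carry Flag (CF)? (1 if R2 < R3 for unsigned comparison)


Register state trace:
  MOV R2, 53  → R2 = 53
  MOV R3, 55  → R3 = 55
  CMP R2, R3  → unsigned 53 - 55: borrow occurs
  53 < 55, so CF = 1
CF = 1

1


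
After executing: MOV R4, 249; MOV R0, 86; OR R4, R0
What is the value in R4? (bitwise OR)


Register state trace:
  MOV R4, 249  → R4 = 249 (0b11111001)
  MOV R0, 86  → R0 = 86 (0b01010110)
  OR R4, R0   → R4 = 249 OR 86 = 255 (0b11111111)
Final: R4 = 255

255


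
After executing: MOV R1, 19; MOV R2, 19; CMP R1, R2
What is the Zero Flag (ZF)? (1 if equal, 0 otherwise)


Register state trace:
  MOV R1, 19  → R1 = 19
  MOV R2, 19  → R2 = 19
  CMP R1, R2  → computes 19 - 19 = 0
  Result is zero, so values are equal
ZF = 1

1


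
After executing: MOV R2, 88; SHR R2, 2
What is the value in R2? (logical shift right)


Register state trace:
  MOV R2, 88  → R2 = 88
  SHR R2, 2  → R2 = 88 >> 2 = 88 // 2^2 = 22
Final: R2 = 22

22


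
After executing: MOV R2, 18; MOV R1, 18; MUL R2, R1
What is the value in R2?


Register state trace:
  MOV R2, 18  → R2 = 18
  MOV R1, 18  → R1 = 18
  MUL R2, R1  → R2 = 18 * 18 = 324
Final: R2 = 324

324


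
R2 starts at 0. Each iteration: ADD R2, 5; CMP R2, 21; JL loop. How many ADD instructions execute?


Loop trace (R2 starts at 0, target 21, step 5):
  ADD #1: R2 = 0 + 5 = 5  → 5 < 21, loop
  ADD #2: R2 = 5 + 5 = 10  → 10 < 21, loop
  ADD #3: R2 = 10 + 5 = 15  → 15 < 21, loop
  ADD #4: R2 = 15 + 5 = 20  → 20 < 21, loop
  ADD #5: R2 = 20 + 5 = 25  → 25 >= 21, exit
Total ADD instructions: 5

5


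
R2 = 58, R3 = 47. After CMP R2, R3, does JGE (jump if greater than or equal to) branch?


Trace:
  R2 = 58, R3 = 47
  CMP R2, R3  → compares 58 vs 47
  JGE checks: is 58 greater than or equal to 47?
  58 > 47, so condition is true
Branch taken: Yes

Yes


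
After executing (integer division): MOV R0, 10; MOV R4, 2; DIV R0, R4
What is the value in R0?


Register state trace:
  MOV R0, 10  → R0 = 10
  MOV R4, 2  → R4 = 2
  DIV R0, R4  → R0 = 10 // 2 = 5
Final: R0 = 5

5


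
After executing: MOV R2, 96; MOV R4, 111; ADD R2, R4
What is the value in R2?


Register state trace:
  MOV R2, 96  → R2 = 96
  MOV R4, 111  → R4 = 111
  ADD R2, R4  → R2 = 96 + 111 = 207
Final: R2 = 207

207


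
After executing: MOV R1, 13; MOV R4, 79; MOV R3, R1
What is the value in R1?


Register state trace:
  MOV R1, 13  → R1 = 13
  MOV R4, 79  → R4 = 79
  MOV R3, R1  → R3 = 13
Final: R1 = 13

13


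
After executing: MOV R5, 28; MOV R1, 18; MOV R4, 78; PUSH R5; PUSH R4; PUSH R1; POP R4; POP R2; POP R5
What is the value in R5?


Stack trace (top is rightmost):
  MOV R5, 28  → R5 = 28
  MOV R1, 18  → R1 = 18
  MOV R4, 78  → R4 = 78
  PUSH R5  → stack: [28]
  PUSH R4  → stack: [28, 78]
  PUSH R1  → stack: [28, 78, 18]
  POP R4  → R4 = 18, stack: [28, 78]
  POP R2  → R2 = 78, stack: [28]
  POP R5  → R5 = 28, stack: []
Final: R5 = 28

28


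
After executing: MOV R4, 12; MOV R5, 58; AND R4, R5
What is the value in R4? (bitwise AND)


Register state trace:
  MOV R4, 12  → R4 = 12 (0b00001100)
  MOV R5, 58  → R5 = 58 (0b00111010)
  AND R4, R5  → R4 = 12 AND 58 = 8 (0b00001000)
Final: R4 = 8

8


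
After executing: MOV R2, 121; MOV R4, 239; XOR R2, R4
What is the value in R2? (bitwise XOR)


Register state trace:
  MOV R2, 121  → R2 = 121 (0b01111001)
  MOV R4, 239  → R4 = 239 (0b11101111)
  XOR R2, R4  → R2 = 121 XOR 239 = 150 (0b10010110)
Final: R2 = 150

150


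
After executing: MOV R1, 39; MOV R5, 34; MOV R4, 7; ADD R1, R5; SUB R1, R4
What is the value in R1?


Register state trace:
  MOV R1, 39  → R1 = 39
  MOV R5, 34  → R5 = 34
  MOV R4, 7  → R4 = 7
  ADD R1, R5  → R1 = 39 + 34 = 73
  SUB R1, R4  → R1 = 73 - 7 = 66
Final: R1 = 66

66


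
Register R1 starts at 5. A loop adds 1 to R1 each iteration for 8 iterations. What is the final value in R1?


Starting value: R1 = 5
  Iter 1: R1 = 5 + 1 = 6
  Iter 2: R1 = 6 + 1 = 7
  Iter 3: R1 = 7 + 1 = 8
  Iter 4: R1 = 8 + 1 = 9
  Iter 5: R1 = 9 + 1 = 10
  Iter 6: R1 = 10 + 1 = 11
  Iter 7: R1 = 11 + 1 = 12
  Iter 8: R1 = 12 + 1 = 13
Final: R1 = 13

13


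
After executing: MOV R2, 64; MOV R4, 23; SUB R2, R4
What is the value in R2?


Register state trace:
  MOV R2, 64  → R2 = 64
  MOV R4, 23  → R4 = 23
  SUB R2, R4  → R2 = 64 - 23 = 41
Final: R2 = 41

41


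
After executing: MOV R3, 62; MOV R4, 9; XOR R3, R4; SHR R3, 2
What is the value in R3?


Register state trace:
  MOV R3, 62  → R3 = 62 (0b00111110)
  MOV R4, 9  → R4 = 9 (0b00001001)
  XOR R3, R4  → R3 = 62 XOR 9 = 55 (0b00110111)
  SHR R3, 2  → R3 = 55 >> 2 = 13
Final: R3 = 13

13


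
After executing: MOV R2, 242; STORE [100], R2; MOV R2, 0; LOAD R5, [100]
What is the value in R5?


Register and memory trace:
  MOV R2, 242  → R2 = 242
  STORE [100], R2  → mem[100] = 242
  MOV R2, 0  → R2 = 0
  LOAD R5, [100]  → R5 = mem[100] = 242
Final: R5 = 242

242


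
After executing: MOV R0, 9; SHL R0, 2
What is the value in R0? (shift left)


Register state trace:
  MOV R0, 9  → R0 = 9
  SHL R0, 2  → R0 = 9 << 2 = 9 * 2^2 = 36
Final: R0 = 36

36


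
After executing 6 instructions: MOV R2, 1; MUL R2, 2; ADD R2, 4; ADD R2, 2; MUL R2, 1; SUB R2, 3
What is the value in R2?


Register state trace:
  MOV R2, 1  → R2 = 1
  MUL R2, 2  → R2 = 1 * 2 = 2
  ADD R2, 4  → R2 = 2 + 4 = 6
  ADD R2, 2  → R2 = 6 + 2 = 8
  MUL R2, 1  → R2 = 8 * 1 = 8
  SUB R2, 3  → R2 = 8 - 3 = 5
Final: R2 = 5

5


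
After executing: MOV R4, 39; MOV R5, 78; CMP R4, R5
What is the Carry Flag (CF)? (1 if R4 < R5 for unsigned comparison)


Register state trace:
  MOV R4, 39  → R4 = 39
  MOV R5, 78  → R5 = 78
  CMP R4, R5  → unsigned 39 - 78: borrow occurs
  39 < 78, so CF = 1
CF = 1

1


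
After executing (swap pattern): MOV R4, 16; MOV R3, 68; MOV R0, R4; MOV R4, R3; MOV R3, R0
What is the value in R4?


Register state trace (swap pattern):
  MOV R4, 16  → R4 = 16
  MOV R3, 68  → R3 = 68
  MOV R0, R4  → R0 = 16  (save R4)
  MOV R4, R3  → R4 = 68  (R4 gets R3's value)
  MOV R3, R0  → R3 = 16  (R3 gets saved value)
Final: R4 = 68

68


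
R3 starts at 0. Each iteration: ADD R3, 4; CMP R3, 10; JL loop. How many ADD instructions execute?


Loop trace (R3 starts at 0, target 10, step 4):
  ADD #1: R3 = 0 + 4 = 4  → 4 < 10, loop
  ADD #2: R3 = 4 + 4 = 8  → 8 < 10, loop
  ADD #3: R3 = 8 + 4 = 12  → 12 >= 10, exit
Total ADD instructions: 3

3


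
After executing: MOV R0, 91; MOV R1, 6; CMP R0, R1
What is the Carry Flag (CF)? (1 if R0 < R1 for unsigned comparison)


Register state trace:
  MOV R0, 91  → R0 = 91
  MOV R1, 6  → R1 = 6
  CMP R0, R1  → unsigned 91 - 6: no borrow
  91 >= 6, so CF = 0
CF = 0

0


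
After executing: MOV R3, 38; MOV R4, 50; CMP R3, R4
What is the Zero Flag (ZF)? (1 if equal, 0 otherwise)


Register state trace:
  MOV R3, 38  → R3 = 38
  MOV R4, 50  → R4 = 50
  CMP R3, R4  → computes 38 - 50 = -12
  Result is nonzero, so values are not equal
ZF = 0

0


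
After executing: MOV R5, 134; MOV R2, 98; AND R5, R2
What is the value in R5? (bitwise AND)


Register state trace:
  MOV R5, 134  → R5 = 134 (0b10000110)
  MOV R2, 98  → R2 = 98 (0b01100010)
  AND R5, R2  → R5 = 134 AND 98 = 2 (0b00000010)
Final: R5 = 2

2


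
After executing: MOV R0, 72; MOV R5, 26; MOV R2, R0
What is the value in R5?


Register state trace:
  MOV R0, 72  → R0 = 72
  MOV R5, 26  → R5 = 26
  MOV R2, R0  → R2 = 72
Final: R5 = 26

26


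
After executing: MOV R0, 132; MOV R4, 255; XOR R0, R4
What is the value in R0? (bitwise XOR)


Register state trace:
  MOV R0, 132  → R0 = 132 (0b10000100)
  MOV R4, 255  → R4 = 255 (0b11111111)
  XOR R0, R4  → R0 = 132 XOR 255 = 123 (0b01111011)
Final: R0 = 123

123


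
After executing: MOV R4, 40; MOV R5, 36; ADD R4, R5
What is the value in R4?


Register state trace:
  MOV R4, 40  → R4 = 40
  MOV R5, 36  → R5 = 36
  ADD R4, R5  → R4 = 40 + 36 = 76
Final: R4 = 76

76


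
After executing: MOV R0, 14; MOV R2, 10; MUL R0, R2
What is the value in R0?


Register state trace:
  MOV R0, 14  → R0 = 14
  MOV R2, 10  → R2 = 10
  MUL R0, R2  → R0 = 14 * 10 = 140
Final: R0 = 140

140


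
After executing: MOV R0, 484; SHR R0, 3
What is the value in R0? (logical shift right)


Register state trace:
  MOV R0, 484  → R0 = 484
  SHR R0, 3  → R0 = 484 >> 3 = 484 // 2^3 = 60
Final: R0 = 60

60


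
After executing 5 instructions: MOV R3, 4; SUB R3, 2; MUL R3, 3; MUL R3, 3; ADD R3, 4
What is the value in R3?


Register state trace:
  MOV R3, 4  → R3 = 4
  SUB R3, 2  → R3 = 4 - 2 = 2
  MUL R3, 3  → R3 = 2 * 3 = 6
  MUL R3, 3  → R3 = 6 * 3 = 18
  ADD R3, 4  → R3 = 18 + 4 = 22
Final: R3 = 22

22


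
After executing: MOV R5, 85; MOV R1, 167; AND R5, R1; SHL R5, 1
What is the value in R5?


Register state trace:
  MOV R5, 85  → R5 = 85 (0b01010101)
  MOV R1, 167  → R1 = 167 (0b10100111)
  AND R5, R1  → R5 = 85 AND 167 = 5 (0b00000101)
  SHL R5, 1  → R5 = 5 << 1 = 10
Final: R5 = 10

10


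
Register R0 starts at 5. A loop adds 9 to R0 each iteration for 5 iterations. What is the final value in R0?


Starting value: R0 = 5
  Iter 1: R0 = 5 + 9 = 14
  Iter 2: R0 = 14 + 9 = 23
  Iter 3: R0 = 23 + 9 = 32
  Iter 4: R0 = 32 + 9 = 41
  Iter 5: R0 = 41 + 9 = 50
Final: R0 = 50

50


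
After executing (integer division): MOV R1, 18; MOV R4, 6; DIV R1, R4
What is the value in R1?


Register state trace:
  MOV R1, 18  → R1 = 18
  MOV R4, 6  → R4 = 6
  DIV R1, R4  → R1 = 18 // 6 = 3
Final: R1 = 3

3


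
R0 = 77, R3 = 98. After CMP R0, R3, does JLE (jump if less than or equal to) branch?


Trace:
  R0 = 77, R3 = 98
  CMP R0, R3  → compares 77 vs 98
  JLE checks: is 77 less than or equal to 98?
  77 < 98, so condition is true
Branch taken: Yes

Yes


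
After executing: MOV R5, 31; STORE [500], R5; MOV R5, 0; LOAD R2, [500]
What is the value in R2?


Register and memory trace:
  MOV R5, 31  → R5 = 31
  STORE [500], R5  → mem[500] = 31
  MOV R5, 0  → R5 = 0
  LOAD R2, [500]  → R2 = mem[500] = 31
Final: R2 = 31

31


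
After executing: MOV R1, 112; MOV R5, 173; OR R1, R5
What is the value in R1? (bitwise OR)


Register state trace:
  MOV R1, 112  → R1 = 112 (0b01110000)
  MOV R5, 173  → R5 = 173 (0b10101101)
  OR R1, R5   → R1 = 112 OR 173 = 253 (0b11111101)
Final: R1 = 253

253


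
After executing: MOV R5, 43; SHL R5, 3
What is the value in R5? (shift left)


Register state trace:
  MOV R5, 43  → R5 = 43
  SHL R5, 3  → R5 = 43 << 3 = 43 * 2^3 = 344
Final: R5 = 344

344


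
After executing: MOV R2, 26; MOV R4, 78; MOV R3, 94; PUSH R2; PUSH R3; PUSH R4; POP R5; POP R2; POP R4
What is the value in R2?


Stack trace (top is rightmost):
  MOV R2, 26  → R2 = 26
  MOV R4, 78  → R4 = 78
  MOV R3, 94  → R3 = 94
  PUSH R2  → stack: [26]
  PUSH R3  → stack: [26, 94]
  PUSH R4  → stack: [26, 94, 78]
  POP R5  → R5 = 78, stack: [26, 94]
  POP R2  → R2 = 94, stack: [26]
  POP R4  → R4 = 26, stack: []
Final: R2 = 94

94


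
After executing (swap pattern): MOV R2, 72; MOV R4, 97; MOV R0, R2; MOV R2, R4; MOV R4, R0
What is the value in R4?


Register state trace (swap pattern):
  MOV R2, 72  → R2 = 72
  MOV R4, 97  → R4 = 97
  MOV R0, R2  → R0 = 72  (save R2)
  MOV R2, R4  → R2 = 97  (R2 gets R4's value)
  MOV R4, R0  → R4 = 72  (R4 gets saved value)
Final: R4 = 72

72


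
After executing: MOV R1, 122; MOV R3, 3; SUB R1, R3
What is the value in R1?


Register state trace:
  MOV R1, 122  → R1 = 122
  MOV R3, 3  → R3 = 3
  SUB R1, R3  → R1 = 122 - 3 = 119
Final: R1 = 119

119


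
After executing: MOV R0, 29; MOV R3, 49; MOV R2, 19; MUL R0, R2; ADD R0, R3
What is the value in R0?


Register state trace:
  MOV R0, 29  → R0 = 29
  MOV R3, 49  → R3 = 49
  MOV R2, 19  → R2 = 19
  MUL R0, R2  → R0 = 29 * 19 = 551
  ADD R0, R3  → R0 = 551 + 49 = 600
Final: R0 = 600

600


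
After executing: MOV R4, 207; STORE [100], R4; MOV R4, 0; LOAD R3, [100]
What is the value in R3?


Register and memory trace:
  MOV R4, 207  → R4 = 207
  STORE [100], R4  → mem[100] = 207
  MOV R4, 0  → R4 = 0
  LOAD R3, [100]  → R3 = mem[100] = 207
Final: R3 = 207

207


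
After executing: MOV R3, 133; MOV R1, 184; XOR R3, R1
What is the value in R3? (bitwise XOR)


Register state trace:
  MOV R3, 133  → R3 = 133 (0b10000101)
  MOV R1, 184  → R1 = 184 (0b10111000)
  XOR R3, R1  → R3 = 133 XOR 184 = 61 (0b00111101)
Final: R3 = 61

61


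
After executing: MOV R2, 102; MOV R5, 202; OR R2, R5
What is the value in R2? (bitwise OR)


Register state trace:
  MOV R2, 102  → R2 = 102 (0b01100110)
  MOV R5, 202  → R5 = 202 (0b11001010)
  OR R2, R5   → R2 = 102 OR 202 = 238 (0b11101110)
Final: R2 = 238

238


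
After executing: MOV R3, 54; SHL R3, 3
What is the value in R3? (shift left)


Register state trace:
  MOV R3, 54  → R3 = 54
  SHL R3, 3  → R3 = 54 << 3 = 54 * 2^3 = 432
Final: R3 = 432

432


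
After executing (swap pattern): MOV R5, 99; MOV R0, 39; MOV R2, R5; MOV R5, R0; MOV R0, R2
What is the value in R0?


Register state trace (swap pattern):
  MOV R5, 99  → R5 = 99
  MOV R0, 39  → R0 = 39
  MOV R2, R5  → R2 = 99  (save R5)
  MOV R5, R0  → R5 = 39  (R5 gets R0's value)
  MOV R0, R2  → R0 = 99  (R0 gets saved value)
Final: R0 = 99

99


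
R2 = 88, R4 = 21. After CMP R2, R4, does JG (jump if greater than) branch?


Trace:
  R2 = 88, R4 = 21
  CMP R2, R4  → compares 88 vs 21
  JG checks: is 88 greater than 21?
  88 > 21, so condition is true
Branch taken: Yes

Yes


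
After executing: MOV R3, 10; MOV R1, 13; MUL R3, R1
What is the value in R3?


Register state trace:
  MOV R3, 10  → R3 = 10
  MOV R1, 13  → R1 = 13
  MUL R3, R1  → R3 = 10 * 13 = 130
Final: R3 = 130

130


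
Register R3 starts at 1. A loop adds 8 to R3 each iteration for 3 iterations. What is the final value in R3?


Starting value: R3 = 1
  Iter 1: R3 = 1 + 8 = 9
  Iter 2: R3 = 9 + 8 = 17
  Iter 3: R3 = 17 + 8 = 25
Final: R3 = 25

25


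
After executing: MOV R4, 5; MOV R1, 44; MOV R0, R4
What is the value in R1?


Register state trace:
  MOV R4, 5  → R4 = 5
  MOV R1, 44  → R1 = 44
  MOV R0, R4  → R0 = 5
Final: R1 = 44

44


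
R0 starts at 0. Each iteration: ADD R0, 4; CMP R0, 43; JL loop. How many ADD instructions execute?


Loop trace (R0 starts at 0, target 43, step 4):
  ADD #1: R0 = 0 + 4 = 4  → 4 < 43, loop
  ADD #2: R0 = 4 + 4 = 8  → 8 < 43, loop
  ADD #3: R0 = 8 + 4 = 12  → 12 < 43, loop
  ADD #4: R0 = 12 + 4 = 16  → 16 < 43, loop
  ADD #5: R0 = 16 + 4 = 20  → 20 < 43, loop
  ADD #6: R0 = 20 + 4 = 24  → 24 < 43, loop
  ADD #7: R0 = 24 + 4 = 28  → 28 < 43, loop
  ADD #8: R0 = 28 + 4 = 32  → 32 < 43, loop
  ADD #9: R0 = 32 + 4 = 36  → 36 < 43, loop
  ADD #10: R0 = 36 + 4 = 40  → 40 < 43, loop
  ADD #11: R0 = 40 + 4 = 44  → 44 >= 43, exit
Total ADD instructions: 11

11
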